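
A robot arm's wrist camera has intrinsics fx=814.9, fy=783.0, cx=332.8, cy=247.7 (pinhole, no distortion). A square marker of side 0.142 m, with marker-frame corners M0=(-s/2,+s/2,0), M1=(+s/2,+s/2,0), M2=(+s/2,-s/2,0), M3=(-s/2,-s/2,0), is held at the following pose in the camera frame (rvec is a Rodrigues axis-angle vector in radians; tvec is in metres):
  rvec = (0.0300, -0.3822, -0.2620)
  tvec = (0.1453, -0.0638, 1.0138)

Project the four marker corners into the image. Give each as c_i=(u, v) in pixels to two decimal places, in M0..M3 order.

Intrinsics K: fx=814.9, fy=783.0, cx=332.8, cy=247.7
Marker side s = 0.142 m; corners in marker frame (Z=0):
  M0 = (-0.0710, +0.0710, 0)
  M1 = (+0.0710, +0.0710, 0)
  M2 = (+0.0710, -0.0710, 0)
  M3 = (-0.0710, -0.0710, 0)
rvec = (0.0300, -0.3822, -0.2620), |rvec| = θ = 0.46435 rad = 26.605°
Rodrigues: sinθ=0.44784, 1−cosθ=0.10589; R = I + sinθ·[k]× + (1−cosθ)·[k]×²:
    [+0.89455 +0.24705 -0.37247]
    [-0.25832 +0.96585 +0.02024]
    [+0.36475 +0.07811 +0.92782]
t = (0.1453, -0.0638, 1.0138) m
M0: Pc = R·M0+t = (+0.09933, +0.02312, +0.99345); u = 814.9·(+0.09933)/0.99345 + 332.8 = 414.2758, v = 783.0·(+0.02312)/0.99345 + 247.7 = 265.9189
M1: Pc = R·M1+t = (+0.22635, -0.01357, +1.04524); u = 814.9·(+0.22635)/1.04524 + 332.8 = 509.2720, v = 783.0·(-0.01357)/1.04524 + 247.7 = 237.5382
M2: Pc = R·M2+t = (+0.19127, -0.15072, +1.03415); u = 814.9·(+0.19127)/1.03415 + 332.8 = 483.5206, v = 783.0·(-0.15072)/1.03415 + 247.7 = 133.5868
M3: Pc = R·M3+t = (+0.06425, -0.11403, +0.98236); u = 814.9·(+0.06425)/0.98236 + 332.8 = 386.0941, v = 783.0·(-0.11403)/0.98236 + 247.7 = 156.8071

c0=(414.28, 265.92) c1=(509.27, 237.54) c2=(483.52, 133.59) c3=(386.09, 156.81)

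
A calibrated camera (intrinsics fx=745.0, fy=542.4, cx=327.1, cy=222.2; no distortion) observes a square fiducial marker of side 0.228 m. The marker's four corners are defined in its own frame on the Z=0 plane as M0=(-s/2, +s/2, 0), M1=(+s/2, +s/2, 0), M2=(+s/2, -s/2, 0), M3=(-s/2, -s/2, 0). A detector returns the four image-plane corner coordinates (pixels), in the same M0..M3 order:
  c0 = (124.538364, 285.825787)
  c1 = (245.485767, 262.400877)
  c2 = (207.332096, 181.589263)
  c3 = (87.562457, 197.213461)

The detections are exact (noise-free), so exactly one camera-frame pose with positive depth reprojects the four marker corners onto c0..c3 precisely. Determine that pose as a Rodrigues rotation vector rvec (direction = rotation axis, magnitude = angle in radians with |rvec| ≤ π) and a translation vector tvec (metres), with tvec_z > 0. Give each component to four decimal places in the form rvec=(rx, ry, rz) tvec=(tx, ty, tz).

rvec=(-0.3003, -0.4839, -0.2925) tvec=(-0.2863, 0.0208, 1.3439)

Intrinsics K: fx=745.0, fy=542.4, cx=327.1, cy=222.2
Marker side s = 0.228 m; corners in marker frame (Z=0):
  M0 = (-0.1140, +0.1140, 0)
  M1 = (+0.1140, +0.1140, 0)
  M2 = (+0.1140, -0.1140, 0)
  M3 = (-0.1140, -0.1140, 0)
Detected image corners:
  c0 = (124.538364, 285.825787) px
  c1 = (245.485767, 262.400877) px
  c2 = (207.332096, 181.589263) px
  c3 = (87.562457, 197.213461) px
Planar DLT: solve 8×8 A·h = b for H (H[2,2]=1):
  H  [+588.93962 +138.66264 +168.41370]
  H  [-0.14409 +334.29412 +230.58715]
  H  [+0.36755 -0.15763 +1.00000]
B = K⁻¹H; ‖b₁‖=0.744090, ‖b₂‖=0.744090; λ = 2/(‖b₁‖+‖b₂‖) = 1.343924, sign → tz>0 ⇒ λ=+1.343924
r₁ = λ·B[:,0] = (+0.84552,-0.20271,+0.49396); r₂ = λ·B[:,1] = (+0.34315,+0.91508,-0.21185)
r₃ = r₁×r₂ = (-0.40907,+0.34863,+0.84328); SVD([r₁ r₂ r₃]) → R = UVᵀ:
  R  [+0.84552 +0.34315 -0.40907]
  R  [-0.20271 +0.91508 +0.34863]
  R  [+0.49396 -0.21185 +0.84328]
t = (-0.28626, +0.02078, +1.34392) m
tr R = 2.603884; θ = arccos((tr R − 1)/2) = 0.640257 rad = 36.684°
axis k = ((R−Rᵀ)₃₂, (R−Rᵀ)₁₃, (R−Rᵀ)₂₁) / (2 sinθ) = (-0.469092, -0.755795, -0.456865)
rvec = θ·k = (-0.300340, -0.483903, -0.292511)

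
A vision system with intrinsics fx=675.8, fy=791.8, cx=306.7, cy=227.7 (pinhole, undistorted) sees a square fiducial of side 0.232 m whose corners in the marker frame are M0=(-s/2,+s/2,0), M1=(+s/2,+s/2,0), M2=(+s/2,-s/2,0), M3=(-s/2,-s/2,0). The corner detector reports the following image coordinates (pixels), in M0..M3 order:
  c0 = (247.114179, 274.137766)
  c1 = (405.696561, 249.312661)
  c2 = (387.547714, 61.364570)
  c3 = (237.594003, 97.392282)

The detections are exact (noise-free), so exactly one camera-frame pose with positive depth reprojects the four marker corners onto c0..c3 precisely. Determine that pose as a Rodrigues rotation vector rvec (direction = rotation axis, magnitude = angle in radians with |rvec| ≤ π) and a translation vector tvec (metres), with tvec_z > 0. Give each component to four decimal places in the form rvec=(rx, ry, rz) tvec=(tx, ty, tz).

Intrinsics K: fx=675.8, fy=791.8, cx=306.7, cy=227.7
Marker side s = 0.232 m; corners in marker frame (Z=0):
  M0 = (-0.1160, +0.1160, 0)
  M1 = (+0.1160, +0.1160, 0)
  M2 = (+0.1160, -0.1160, 0)
  M3 = (-0.1160, -0.1160, 0)
Detected image corners:
  c0 = (247.114179, 274.137766) px
  c1 = (405.696561, 249.312661) px
  c2 = (387.547714, 61.364570) px
  c3 = (237.594003, 97.392282) px
Planar DLT: solve 8×8 A·h = b for H (H[2,2]=1):
  H  [+568.46748 -9.43149 +316.62719]
  H  [-183.00574 +748.61412 +168.81744]
  H  [-0.30054 -0.21414 +1.00000]
B = K⁻¹H; ‖b₁‖=1.032913, ‖b₂‖=1.032913; λ = 2/(‖b₁‖+‖b₂‖) = 0.968136, sign → tz>0 ⇒ λ=+0.968136
r₁ = λ·B[:,0] = (+0.94642,-0.14009,-0.29096); r₂ = λ·B[:,1] = (+0.08057,+0.97495,-0.20732)
r₃ = r₁×r₂ = (+0.31272,+0.17276,+0.93400); SVD([r₁ r₂ r₃]) → R = UVᵀ:
  R  [+0.94642 +0.08057 +0.31272]
  R  [-0.14009 +0.97495 +0.17276]
  R  [-0.29096 -0.20732 +0.93400]
t = (+0.01422, -0.07200, +0.96814) m
tr R = 2.855375; θ = arccos((tr R − 1)/2) = 0.382626 rad = 21.923°
axis k = ((R−Rᵀ)₃₂, (R−Rᵀ)₁₃, (R−Rᵀ)₂₁) / (2 sinθ) = (-0.509001, +0.808450, -0.295512)
rvec = θ·k = (-0.194757, +0.309334, -0.113070)

rvec=(-0.1948, 0.3093, -0.1131) tvec=(0.0142, -0.0720, 0.9681)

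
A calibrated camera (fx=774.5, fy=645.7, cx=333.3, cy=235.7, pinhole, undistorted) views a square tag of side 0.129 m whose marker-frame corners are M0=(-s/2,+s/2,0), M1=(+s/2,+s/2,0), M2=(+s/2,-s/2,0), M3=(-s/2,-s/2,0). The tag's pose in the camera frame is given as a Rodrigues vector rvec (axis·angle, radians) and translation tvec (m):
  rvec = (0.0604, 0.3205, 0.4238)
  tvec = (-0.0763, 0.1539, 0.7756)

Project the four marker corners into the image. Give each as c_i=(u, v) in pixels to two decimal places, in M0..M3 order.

c0=(181.44, 385.34) c1=(286.58, 437.75) c2=(338.21, 340.77) c3=(228.46, 291.95)

Intrinsics K: fx=774.5, fy=645.7, cx=333.3, cy=235.7
Marker side s = 0.129 m; corners in marker frame (Z=0):
  M0 = (-0.0645, +0.0645, 0)
  M1 = (+0.0645, +0.0645, 0)
  M2 = (+0.0645, -0.0645, 0)
  M3 = (-0.0645, -0.0645, 0)
rvec = (0.0604, 0.3205, 0.4238), |rvec| = θ = 0.53477 rad = 30.640°
Rodrigues: sinθ=0.50964, 1−cosθ=0.13961; R = I + sinθ·[k]× + (1−cosθ)·[k]×²:
    [+0.86217 -0.39444 +0.31794]
    [+0.41334 +0.91054 +0.00875]
    [-0.29294 +0.12387 +0.94807]
t = (-0.0763, 0.1539, 0.7756) m
M0: Pc = R·M0+t = (-0.15735, +0.18597, +0.80248); u = 774.5·(-0.15735)/0.80248 + 333.3 = 181.4362, v = 645.7·(+0.18597)/0.80248 + 235.7 = 385.3357
M1: Pc = R·M1+t = (-0.04613, +0.23929, +0.76469); u = 774.5·(-0.04613)/0.76469 + 333.3 = 286.5772, v = 645.7·(+0.23929)/0.76469 + 235.7 = 437.7537
M2: Pc = R·M2+t = (+0.00475, +0.12183, +0.74872); u = 774.5·(+0.00475)/0.74872 + 333.3 = 338.2147, v = 645.7·(+0.12183)/0.74872 + 235.7 = 340.7681
M3: Pc = R·M3+t = (-0.10647, +0.06851, +0.78651); u = 774.5·(-0.10647)/0.78651 + 333.3 = 228.4564, v = 645.7·(+0.06851)/0.78651 + 235.7 = 291.9450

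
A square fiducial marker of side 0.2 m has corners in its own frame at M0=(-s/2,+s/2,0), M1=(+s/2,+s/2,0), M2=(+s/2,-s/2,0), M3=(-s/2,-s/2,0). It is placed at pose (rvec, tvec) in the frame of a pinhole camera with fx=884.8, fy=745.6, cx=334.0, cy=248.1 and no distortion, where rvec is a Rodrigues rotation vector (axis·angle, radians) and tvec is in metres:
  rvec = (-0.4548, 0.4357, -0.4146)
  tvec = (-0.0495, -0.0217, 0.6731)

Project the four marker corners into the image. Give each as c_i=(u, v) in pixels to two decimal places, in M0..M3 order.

Intrinsics K: fx=884.8, fy=745.6, cx=334.0, cy=248.1
Marker side s = 0.2 m; corners in marker frame (Z=0):
  M0 = (-0.1000, +0.1000, 0)
  M1 = (+0.1000, +0.1000, 0)
  M2 = (+0.1000, -0.1000, 0)
  M3 = (-0.1000, -0.1000, 0)
rvec = (-0.4548, 0.4357, -0.4146), |rvec| = θ = 0.75404 rad = 43.203°
Rodrigues: sinθ=0.68459, 1−cosθ=0.27107; R = I + sinθ·[k]× + (1−cosθ)·[k]×²:
    [+0.82754 +0.28194 +0.48547]
    [-0.47089 +0.81944 +0.32679]
    [-0.30567 -0.49903 +0.81088]
t = (-0.0495, -0.0217, 0.6731) m
M0: Pc = R·M0+t = (-0.10406, +0.10733, +0.65376); u = 884.8·(-0.10406)/0.65376 + 334.0 = 193.1655, v = 745.6·(+0.10733)/0.65376 + 248.1 = 370.5094
M1: Pc = R·M1+t = (+0.06145, +0.01316, +0.59263); u = 884.8·(+0.06145)/0.59263 + 334.0 = 425.7433, v = 745.6·(+0.01316)/0.59263 + 248.1 = 264.6507
M2: Pc = R·M2+t = (+0.00506, -0.15073, +0.69244); u = 884.8·(+0.00506)/0.69244 + 334.0 = 340.4661, v = 745.6·(-0.15073)/0.69244 + 248.1 = 85.7949
M3: Pc = R·M3+t = (-0.16045, -0.05656, +0.75357); u = 884.8·(-0.16045)/0.75357 + 334.0 = 145.6102, v = 745.6·(-0.05656)/0.75357 + 248.1 = 192.1431

c0=(193.17, 370.51) c1=(425.74, 264.65) c2=(340.47, 85.79) c3=(145.61, 192.14)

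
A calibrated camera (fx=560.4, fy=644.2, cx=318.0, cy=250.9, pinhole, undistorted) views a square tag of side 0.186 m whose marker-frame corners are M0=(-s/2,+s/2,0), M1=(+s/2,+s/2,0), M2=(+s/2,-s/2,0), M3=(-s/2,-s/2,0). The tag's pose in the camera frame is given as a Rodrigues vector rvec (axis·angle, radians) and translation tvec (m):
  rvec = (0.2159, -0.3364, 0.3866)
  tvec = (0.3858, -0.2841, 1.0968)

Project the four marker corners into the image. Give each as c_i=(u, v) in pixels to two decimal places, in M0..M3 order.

Intrinsics K: fx=560.4, fy=644.2, cx=318.0, cy=250.9
Marker side s = 0.186 m; corners in marker frame (Z=0):
  M0 = (-0.0930, +0.0930, 0)
  M1 = (+0.0930, +0.0930, 0)
  M2 = (+0.0930, -0.0930, 0)
  M3 = (-0.0930, -0.0930, 0)
rvec = (0.2159, -0.3364, 0.3866), |rvec| = θ = 0.55609 rad = 31.862°
Rodrigues: sinθ=0.52787, 1−cosθ=0.15068; R = I + sinθ·[k]× + (1−cosθ)·[k]×²:
    [+0.87204 -0.40237 -0.27866]
    [+0.33159 +0.90446 -0.26831]
    [+0.36000 +0.14158 +0.92215]
t = (0.3858, -0.2841, 1.0968) m
M0: Pc = R·M0+t = (+0.26728, -0.23082, +1.07649); u = 560.4·(+0.26728)/1.07649 + 318.0 = 457.1414, v = 644.2·(-0.23082)/1.07649 + 250.9 = 112.7691
M1: Pc = R·M1+t = (+0.42948, -0.16915, +1.14345); u = 560.4·(+0.42948)/1.14345 + 318.0 = 528.4866, v = 644.2·(-0.16915)/1.14345 + 250.9 = 155.6053
M2: Pc = R·M2+t = (+0.50432, -0.33738, +1.11711); u = 560.4·(+0.50432)/1.11711 + 318.0 = 570.9921, v = 644.2·(-0.33738)/1.11711 + 250.9 = 56.3465
M3: Pc = R·M3+t = (+0.34212, -0.39905, +1.05015); u = 560.4·(+0.34212)/1.05015 + 318.0 = 500.5681, v = 644.2·(-0.39905)/1.05015 + 250.9 = 6.1071

c0=(457.14, 112.77) c1=(528.49, 155.61) c2=(570.99, 56.35) c3=(500.57, 6.11)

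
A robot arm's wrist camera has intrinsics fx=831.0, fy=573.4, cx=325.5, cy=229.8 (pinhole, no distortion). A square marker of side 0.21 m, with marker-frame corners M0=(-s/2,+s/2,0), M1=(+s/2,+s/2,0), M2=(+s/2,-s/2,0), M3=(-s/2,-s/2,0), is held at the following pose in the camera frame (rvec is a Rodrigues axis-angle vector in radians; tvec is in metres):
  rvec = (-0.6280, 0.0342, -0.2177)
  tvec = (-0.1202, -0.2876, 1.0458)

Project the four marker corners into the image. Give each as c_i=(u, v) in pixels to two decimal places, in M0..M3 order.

c0=(153.80, 123.00) c1=(327.57, 97.89) c2=(297.24, 27.19) c3=(142.65, 49.04)

Intrinsics K: fx=831.0, fy=573.4, cx=325.5, cy=229.8
Marker side s = 0.21 m; corners in marker frame (Z=0):
  M0 = (-0.1050, +0.1050, 0)
  M1 = (+0.1050, +0.1050, 0)
  M2 = (+0.1050, -0.1050, 0)
  M3 = (-0.1050, -0.1050, 0)
rvec = (-0.6280, 0.0342, -0.2177), |rvec| = θ = 0.66554 rad = 38.133°
Rodrigues: sinθ=0.61749, 1−cosθ=0.21342; R = I + sinθ·[k]× + (1−cosθ)·[k]×²:
    [+0.97660 +0.19163 +0.09760]
    [-0.21233 +0.78715 +0.57907]
    [+0.03414 -0.58624 +0.80942]
t = (-0.1202, -0.2876, 1.0458) m
M0: Pc = R·M0+t = (-0.20262, -0.18266, +0.98066); u = 831.0·(-0.20262)/0.98066 + 325.5 = 153.8006, v = 573.4·(-0.18266)/0.98066 + 229.8 = 123.0000
M1: Pc = R·M1+t = (+0.00246, -0.22724, +0.98783); u = 831.0·(+0.00246)/0.98783 + 325.5 = 327.5733, v = 573.4·(-0.22724)/0.98783 + 229.8 = 97.8928
M2: Pc = R·M2+t = (-0.03778, -0.39254, +1.11094); u = 831.0·(-0.03778)/1.11094 + 325.5 = 297.2413, v = 573.4·(-0.39254)/1.11094 + 229.8 = 27.1922
M3: Pc = R·M3+t = (-0.24286, -0.34796, +1.10377); u = 831.0·(-0.24286)/1.10377 + 325.5 = 142.6536, v = 573.4·(-0.34796)/1.10377 + 229.8 = 49.0398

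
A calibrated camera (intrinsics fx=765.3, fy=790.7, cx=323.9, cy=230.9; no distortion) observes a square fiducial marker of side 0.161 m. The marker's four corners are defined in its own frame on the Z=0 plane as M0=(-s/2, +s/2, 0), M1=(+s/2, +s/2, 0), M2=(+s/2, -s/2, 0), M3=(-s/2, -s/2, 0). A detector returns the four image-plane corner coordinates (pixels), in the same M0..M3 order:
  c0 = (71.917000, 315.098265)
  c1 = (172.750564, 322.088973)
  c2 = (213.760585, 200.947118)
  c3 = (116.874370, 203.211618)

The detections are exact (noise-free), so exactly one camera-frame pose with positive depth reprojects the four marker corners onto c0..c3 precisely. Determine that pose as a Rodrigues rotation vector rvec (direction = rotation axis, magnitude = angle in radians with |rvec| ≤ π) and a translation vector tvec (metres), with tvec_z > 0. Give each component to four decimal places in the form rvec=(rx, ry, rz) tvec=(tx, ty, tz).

rvec=(-0.5137, 0.4753, 0.1267) tvec=(-0.2286, 0.0333, 0.9655)

Intrinsics K: fx=765.3, fy=790.7, cx=323.9, cy=230.9
Marker side s = 0.161 m; corners in marker frame (Z=0):
  M0 = (-0.0805, +0.0805, 0)
  M1 = (+0.0805, +0.0805, 0)
  M2 = (+0.0805, -0.0805, 0)
  M3 = (-0.0805, -0.0805, 0)
Detected image corners:
  c0 = (71.917000, 315.098265) px
  c1 = (172.750564, 322.088973) px
  c2 = (213.760585, 200.947118) px
  c3 = (116.874370, 203.211618) px
Planar DLT: solve 8×8 A·h = b for H (H[2,2]=1):
  H  [+543.96089 -333.39836 +142.69263]
  H  [-112.40710 +603.21185 +258.14032]
  H  [-0.48408 -0.45848 +1.00000]
B = K⁻¹H; ‖b₁‖=1.035745, ‖b₂‖=1.035745; λ = 2/(‖b₁‖+‖b₂‖) = 0.965488, sign → tz>0 ⇒ λ=+0.965488
r₁ = λ·B[:,0] = (+0.88406,-0.00077,-0.46737); r₂ = λ·B[:,1] = (-0.23326,+0.86582,-0.44266)
r₃ = r₁×r₂ = (+0.40500,+0.50036,+0.76526); SVD([r₁ r₂ r₃]) → R = UVᵀ:
  R  [+0.88406 -0.23326 +0.40500]
  R  [-0.00077 +0.86582 +0.50036]
  R  [-0.46737 -0.44266 +0.76526]
t = (-0.22861, +0.03326, +0.96549) m
tr R = 2.515134; θ = arccos((tr R − 1)/2) = 0.711219 rad = 40.750°
axis k = ((R−Rᵀ)₃₂, (R−Rᵀ)₁₃, (R−Rᵀ)₂₁) / (2 sinθ) = (-0.722330, +0.668226, +0.178083)
rvec = θ·k = (-0.513735, +0.475254, +0.126656)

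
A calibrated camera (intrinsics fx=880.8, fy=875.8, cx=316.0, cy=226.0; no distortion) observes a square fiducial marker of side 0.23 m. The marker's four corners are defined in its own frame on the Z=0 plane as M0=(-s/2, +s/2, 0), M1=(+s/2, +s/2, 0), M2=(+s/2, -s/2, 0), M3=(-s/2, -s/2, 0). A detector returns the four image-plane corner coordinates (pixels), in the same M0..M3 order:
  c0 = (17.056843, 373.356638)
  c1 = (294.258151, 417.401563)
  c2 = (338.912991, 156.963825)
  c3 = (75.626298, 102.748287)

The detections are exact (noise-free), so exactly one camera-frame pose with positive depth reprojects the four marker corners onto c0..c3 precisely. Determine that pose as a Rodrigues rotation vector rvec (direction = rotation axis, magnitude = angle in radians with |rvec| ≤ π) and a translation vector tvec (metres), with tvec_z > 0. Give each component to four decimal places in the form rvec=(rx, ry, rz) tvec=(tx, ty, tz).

Intrinsics K: fx=880.8, fy=875.8, cx=316.0, cy=226.0
Marker side s = 0.23 m; corners in marker frame (Z=0):
  M0 = (-0.1150, +0.1150, 0)
  M1 = (+0.1150, +0.1150, 0)
  M2 = (+0.1150, -0.1150, 0)
  M3 = (-0.1150, -0.1150, 0)
Detected image corners:
  c0 = (17.056843, 373.356638) px
  c1 = (294.258151, 417.401563) px
  c2 = (338.912991, 156.963825) px
  c3 = (75.626298, 102.748287) px
Planar DLT: solve 8×8 A·h = b for H (H[2,2]=1):
  H  [+1210.77803 -257.36411 +185.13532]
  H  [+266.83168 +1105.22070 +260.35282]
  H  [+0.20086 -0.18550 +1.00000]
B = K⁻¹H; ‖b₁‖=1.342001, ‖b₂‖=1.342001; λ = 2/(‖b₁‖+‖b₂‖) = 0.745156, sign → tz>0 ⇒ λ=+0.745156
r₁ = λ·B[:,0] = (+0.97062,+0.18840,+0.14967); r₂ = λ·B[:,1] = (-0.16814,+0.97602,-0.13823)
r₃ = r₁×r₂ = (-0.17213,+0.10900,+0.97903); SVD([r₁ r₂ r₃]) → R = UVᵀ:
  R  [+0.97062 -0.16814 -0.17213]
  R  [+0.18840 +0.97602 +0.10900]
  R  [+0.14967 -0.13823 +0.97903]
t = (-0.11071, +0.02923, +0.74516) m
tr R = 2.925668; θ = arccos((tr R − 1)/2) = 0.273491 rad = 15.670°
axis k = ((R−Rᵀ)₃₂, (R−Rᵀ)₁₃, (R−Rᵀ)₂₁) / (2 sinθ) = (-0.457676, -0.595725, +0.660034)
rvec = θ·k = (-0.125170, -0.162925, +0.180513)

rvec=(-0.1252, -0.1629, 0.1805) tvec=(-0.1107, 0.0292, 0.7452)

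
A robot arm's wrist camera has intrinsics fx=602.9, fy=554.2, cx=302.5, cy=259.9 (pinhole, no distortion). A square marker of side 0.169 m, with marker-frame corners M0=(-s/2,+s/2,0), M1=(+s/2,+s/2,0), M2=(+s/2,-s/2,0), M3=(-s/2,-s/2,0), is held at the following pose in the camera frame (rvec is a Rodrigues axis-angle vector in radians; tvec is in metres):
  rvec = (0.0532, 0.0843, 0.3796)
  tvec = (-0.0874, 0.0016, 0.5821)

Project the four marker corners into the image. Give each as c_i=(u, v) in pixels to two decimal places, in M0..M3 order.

c0=(102.86, 305.18) c1=(260.75, 366.05) c2=(325.62, 215.85) c3=(163.26, 156.94)

Intrinsics K: fx=602.9, fy=554.2, cx=302.5, cy=259.9
Marker side s = 0.169 m; corners in marker frame (Z=0):
  M0 = (-0.0845, +0.0845, 0)
  M1 = (+0.0845, +0.0845, 0)
  M2 = (+0.0845, -0.0845, 0)
  M3 = (-0.0845, -0.0845, 0)
rvec = (0.0532, 0.0843, 0.3796), |rvec| = θ = 0.39247 rad = 22.487°
Rodrigues: sinθ=0.38247, 1−cosθ=0.07603; R = I + sinθ·[k]× + (1−cosθ)·[k]×²:
    [+0.92536 -0.36772 +0.09212]
    [+0.37214 +0.92747 -0.03605]
    [-0.07218 +0.06764 +0.99510]
t = (-0.0874, 0.0016, 0.5821) m
M0: Pc = R·M0+t = (-0.19667, +0.04853, +0.59392); u = 602.9·(-0.19667)/0.59392 + 302.5 = 102.8596, v = 554.2·(+0.04853)/0.59392 + 259.9 = 305.1806
M1: Pc = R·M1+t = (-0.04028, +0.11142, +0.58172); u = 602.9·(-0.04028)/0.58172 + 302.5 = 260.7545, v = 554.2·(+0.11142)/0.58172 + 259.9 = 366.0475
M2: Pc = R·M2+t = (+0.02187, -0.04533, +0.57028); u = 602.9·(+0.02187)/0.57028 + 302.5 = 325.6158, v = 554.2·(-0.04533)/0.57028 + 259.9 = 215.8529
M3: Pc = R·M3+t = (-0.13452, -0.10822, +0.58248); u = 602.9·(-0.13452)/0.58248 + 302.5 = 163.2637, v = 554.2·(-0.10822)/0.58248 + 259.9 = 156.9370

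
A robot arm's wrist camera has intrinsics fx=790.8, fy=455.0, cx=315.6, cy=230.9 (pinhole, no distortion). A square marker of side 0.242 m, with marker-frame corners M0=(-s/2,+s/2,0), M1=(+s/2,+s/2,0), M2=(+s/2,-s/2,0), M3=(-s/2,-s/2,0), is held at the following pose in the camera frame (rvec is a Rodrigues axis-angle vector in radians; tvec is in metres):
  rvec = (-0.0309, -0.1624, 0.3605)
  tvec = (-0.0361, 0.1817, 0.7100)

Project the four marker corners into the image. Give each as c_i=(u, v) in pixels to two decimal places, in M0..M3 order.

c0=(96.11, 398.50) c1=(352.19, 443.89) c2=(442.19, 299.74) c3=(196.10, 247.66)

Intrinsics K: fx=790.8, fy=455.0, cx=315.6, cy=230.9
Marker side s = 0.242 m; corners in marker frame (Z=0):
  M0 = (-0.1210, +0.1210, 0)
  M1 = (+0.1210, +0.1210, 0)
  M2 = (+0.1210, -0.1210, 0)
  M3 = (-0.1210, -0.1210, 0)
rvec = (-0.0309, -0.1624, 0.3605), |rvec| = θ = 0.39660 rad = 22.723°
Rodrigues: sinθ=0.38628, 1−cosθ=0.07762; R = I + sinθ·[k]× + (1−cosθ)·[k]×²:
    [+0.92285 -0.34865 -0.16367]
    [+0.35360 +0.93540 +0.00121]
    [+0.15268 -0.05899 +0.98651]
t = (-0.0361, 0.1817, 0.7100) m
M0: Pc = R·M0+t = (-0.18995, +0.25210, +0.68439); u = 790.8·(-0.18995)/0.68439 + 315.6 = 96.1141, v = 455.0·(+0.25210)/0.68439 + 230.9 = 398.5011
M1: Pc = R·M1+t = (+0.03338, +0.33767, +0.72134); u = 790.8·(+0.03338)/0.72134 + 315.6 = 352.1931, v = 455.0·(+0.33767)/0.72134 + 230.9 = 443.8923
M2: Pc = R·M2+t = (+0.11775, +0.11130, +0.73561); u = 790.8·(+0.11775)/0.73561 + 315.6 = 442.1856, v = 455.0·(+0.11130)/0.73561 + 230.9 = 299.7444
M3: Pc = R·M3+t = (-0.10558, +0.02573, +0.69866); u = 790.8·(-0.10558)/0.69866 + 315.6 = 196.0979, v = 455.0·(+0.02573)/0.69866 + 230.9 = 247.6575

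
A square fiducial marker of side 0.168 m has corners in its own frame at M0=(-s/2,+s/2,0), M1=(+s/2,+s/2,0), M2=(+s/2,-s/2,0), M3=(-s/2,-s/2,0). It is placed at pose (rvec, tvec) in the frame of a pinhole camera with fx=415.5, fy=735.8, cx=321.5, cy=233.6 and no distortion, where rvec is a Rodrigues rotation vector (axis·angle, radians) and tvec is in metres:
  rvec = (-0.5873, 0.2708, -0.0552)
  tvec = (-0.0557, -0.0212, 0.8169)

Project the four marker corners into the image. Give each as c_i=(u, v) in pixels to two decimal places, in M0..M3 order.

c0=(248.55, 288.96) c1=(334.27, 270.78) c2=(334.96, 144.76) c3=(258.25, 166.69)

Intrinsics K: fx=415.5, fy=735.8, cx=321.5, cy=233.6
Marker side s = 0.168 m; corners in marker frame (Z=0):
  M0 = (-0.0840, +0.0840, 0)
  M1 = (+0.0840, +0.0840, 0)
  M2 = (+0.0840, -0.0840, 0)
  M3 = (-0.0840, -0.0840, 0)
rvec = (-0.5873, 0.2708, -0.0552), |rvec| = θ = 0.64908 rad = 37.189°
Rodrigues: sinθ=0.60445, 1−cosθ=0.20336; R = I + sinθ·[k]× + (1−cosθ)·[k]×²:
    [+0.96313 -0.02536 +0.26783]
    [-0.12817 +0.83204 +0.53971]
    [-0.23653 -0.55414 +0.79811]
t = (-0.0557, -0.0212, 0.8169) m
M0: Pc = R·M0+t = (-0.13873, +0.05946, +0.79022); u = 415.5·(-0.13873)/0.79022 + 321.5 = 248.5536, v = 735.8·(+0.05946)/0.79022 + 233.6 = 288.9630
M1: Pc = R·M1+t = (+0.02307, +0.03792, +0.75048); u = 415.5·(+0.02307)/0.75048 + 321.5 = 334.2740, v = 735.8·(+0.03792)/0.75048 + 233.6 = 270.7828
M2: Pc = R·M2+t = (+0.02733, -0.10186, +0.84358); u = 415.5·(+0.02733)/0.84358 + 321.5 = 334.9630, v = 735.8·(-0.10186)/0.84358 + 233.6 = 144.7560
M3: Pc = R·M3+t = (-0.13447, -0.08032, +0.88332); u = 415.5·(-0.13447)/0.88332 + 321.5 = 258.2459, v = 735.8·(-0.08032)/0.88332 + 233.6 = 166.6897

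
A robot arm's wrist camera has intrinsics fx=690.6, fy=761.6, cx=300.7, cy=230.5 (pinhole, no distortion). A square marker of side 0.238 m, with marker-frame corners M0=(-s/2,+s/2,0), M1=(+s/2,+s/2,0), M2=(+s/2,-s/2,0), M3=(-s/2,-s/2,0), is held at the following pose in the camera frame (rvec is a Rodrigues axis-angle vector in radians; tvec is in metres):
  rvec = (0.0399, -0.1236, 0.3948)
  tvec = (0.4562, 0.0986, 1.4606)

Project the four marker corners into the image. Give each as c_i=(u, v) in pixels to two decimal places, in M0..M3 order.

c0=(444.49, 316.29) c1=(543.39, 361.28) c2=(587.00, 248.16) c3=(488.78, 200.68)

Intrinsics K: fx=690.6, fy=761.6, cx=300.7, cy=230.5
Marker side s = 0.238 m; corners in marker frame (Z=0):
  M0 = (-0.1190, +0.1190, 0)
  M1 = (+0.1190, +0.1190, 0)
  M2 = (+0.1190, -0.1190, 0)
  M3 = (-0.1190, -0.1190, 0)
rvec = (0.0399, -0.1236, 0.3948), |rvec| = θ = 0.41562 rad = 23.813°
Rodrigues: sinθ=0.40375, 1−cosθ=0.08513; R = I + sinθ·[k]× + (1−cosθ)·[k]×²:
    [+0.91565 -0.38596 -0.11231]
    [+0.38110 +0.92240 -0.06281]
    [+0.12784 +0.01471 +0.99169]
t = (0.4562, 0.0986, 1.4606) m
M0: Pc = R·M0+t = (+0.30131, +0.16301, +1.44714); u = 690.6·(+0.30131)/1.44714 + 300.7 = 444.4894, v = 761.6·(+0.16301)/1.44714 + 230.5 = 316.2911
M1: Pc = R·M1+t = (+0.51923, +0.25372, +1.47756); u = 690.6·(+0.51923)/1.47756 + 300.7 = 543.3850, v = 761.6·(+0.25372)/1.47756 + 230.5 = 361.2764
M2: Pc = R·M2+t = (+0.61109, +0.03419, +1.47406); u = 690.6·(+0.61109)/1.47406 + 300.7 = 586.9975, v = 761.6·(+0.03419)/1.47406 + 230.5 = 248.1627
M3: Pc = R·M3+t = (+0.39317, -0.05652, +1.44364); u = 690.6·(+0.39317)/1.44364 + 300.7 = 488.7812, v = 761.6·(-0.05652)/1.44364 + 230.5 = 200.6844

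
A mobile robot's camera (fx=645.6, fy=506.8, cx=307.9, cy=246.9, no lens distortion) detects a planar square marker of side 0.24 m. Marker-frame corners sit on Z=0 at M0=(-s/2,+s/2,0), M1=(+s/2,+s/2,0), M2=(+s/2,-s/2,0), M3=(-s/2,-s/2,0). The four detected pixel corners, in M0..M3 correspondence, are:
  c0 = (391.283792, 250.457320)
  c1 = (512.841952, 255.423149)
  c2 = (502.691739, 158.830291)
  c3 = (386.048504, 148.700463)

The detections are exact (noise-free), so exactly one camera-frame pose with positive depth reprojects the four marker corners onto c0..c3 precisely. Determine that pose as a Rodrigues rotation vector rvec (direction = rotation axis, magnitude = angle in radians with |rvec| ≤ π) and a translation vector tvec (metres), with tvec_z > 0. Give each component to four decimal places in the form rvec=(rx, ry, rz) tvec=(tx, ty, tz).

Intrinsics K: fx=645.6, fy=506.8, cx=307.9, cy=246.9
Marker side s = 0.24 m; corners in marker frame (Z=0):
  M0 = (-0.1200, +0.1200, 0)
  M1 = (+0.1200, +0.1200, 0)
  M2 = (+0.1200, -0.1200, 0)
  M3 = (-0.1200, -0.1200, 0)
Detected image corners:
  c0 = (391.283792, 250.457320) px
  c1 = (512.841952, 255.423149) px
  c2 = (502.691739, 158.830291) px
  c3 = (386.048504, 148.700463) px
Planar DLT: solve 8×8 A·h = b for H (H[2,2]=1):
  H  [+599.64170 -51.42447 +449.78226]
  H  [+78.70152 +374.92802 +202.34549]
  H  [+0.23118 -0.18688 +1.00000]
B = K⁻¹H; ‖b₁‖=0.851647, ‖b₂‖=0.851647; λ = 2/(‖b₁‖+‖b₂‖) = 1.174195, sign → tz>0 ⇒ λ=+1.174195
r₁ = λ·B[:,0] = (+0.96115,+0.05010,+0.27145); r₂ = λ·B[:,1] = (+0.01112,+0.97556,-0.21943)
r₃ = r₁×r₂ = (-0.27581,+0.21392,+0.93710); SVD([r₁ r₂ r₃]) → R = UVᵀ:
  R  [+0.96115 +0.01112 -0.27581]
  R  [+0.05010 +0.97556 +0.21392]
  R  [+0.27145 -0.21943 +0.93710]
t = (+0.25805, -0.10323, +1.17420) m
tr R = 2.873817; θ = arccos((tr R − 1)/2) = 0.357117 rad = 20.461°
axis k = ((R−Rᵀ)₃₂, (R−Rᵀ)₁₃, (R−Rᵀ)₂₁) / (2 sinθ) = (-0.619833, -0.782751, +0.055749)
rvec = θ·k = (-0.221353, -0.279534, +0.019909)

rvec=(-0.2214, -0.2795, 0.0199) tvec=(0.2581, -0.1032, 1.1742)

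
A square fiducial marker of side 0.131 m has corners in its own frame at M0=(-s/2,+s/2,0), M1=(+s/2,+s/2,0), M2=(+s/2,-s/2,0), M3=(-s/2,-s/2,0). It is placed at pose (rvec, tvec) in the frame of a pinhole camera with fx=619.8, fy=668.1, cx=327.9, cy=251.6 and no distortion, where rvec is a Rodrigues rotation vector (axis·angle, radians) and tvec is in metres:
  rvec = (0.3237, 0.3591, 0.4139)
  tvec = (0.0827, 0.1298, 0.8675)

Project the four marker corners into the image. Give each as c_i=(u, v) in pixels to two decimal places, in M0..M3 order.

Intrinsics K: fx=619.8, fy=668.1, cx=327.9, cy=251.6
Marker side s = 0.131 m; corners in marker frame (Z=0):
  M0 = (-0.0655, +0.0655, 0)
  M1 = (+0.0655, +0.0655, 0)
  M2 = (+0.0655, -0.0655, 0)
  M3 = (-0.0655, -0.0655, 0)
rvec = (0.3237, 0.3591, 0.4139), |rvec| = θ = 0.63643 rad = 36.465°
Rodrigues: sinθ=0.59433, 1−cosθ=0.19578; R = I + sinθ·[k]× + (1−cosθ)·[k]×²:
    [+0.85487 -0.33033 +0.40010]
    [+0.44270 +0.86655 -0.23045]
    [-0.27059 +0.37413 +0.88702]
t = (0.0827, 0.1298, 0.8675) m
M0: Pc = R·M0+t = (+0.00507, +0.15756, +0.90973); u = 619.8·(+0.00507)/0.90973 + 327.9 = 331.3538, v = 668.1·(+0.15756)/0.90973 + 251.6 = 367.3127
M1: Pc = R·M1+t = (+0.11706, +0.21556, +0.87428); u = 619.8·(+0.11706)/0.87428 + 327.9 = 410.8845, v = 668.1·(+0.21556)/0.87428 + 251.6 = 416.3215
M2: Pc = R·M2+t = (+0.16033, +0.10204, +0.82527); u = 619.8·(+0.16033)/0.82527 + 327.9 = 448.3124, v = 668.1·(+0.10204)/0.82527 + 251.6 = 334.2051
M3: Pc = R·M3+t = (+0.04834, +0.04404, +0.86072); u = 619.8·(+0.04834)/0.86072 + 327.9 = 362.7117, v = 668.1·(+0.04404)/0.86072 + 251.6 = 285.7874

c0=(331.35, 367.31) c1=(410.88, 416.32) c2=(448.31, 334.21) c3=(362.71, 285.79)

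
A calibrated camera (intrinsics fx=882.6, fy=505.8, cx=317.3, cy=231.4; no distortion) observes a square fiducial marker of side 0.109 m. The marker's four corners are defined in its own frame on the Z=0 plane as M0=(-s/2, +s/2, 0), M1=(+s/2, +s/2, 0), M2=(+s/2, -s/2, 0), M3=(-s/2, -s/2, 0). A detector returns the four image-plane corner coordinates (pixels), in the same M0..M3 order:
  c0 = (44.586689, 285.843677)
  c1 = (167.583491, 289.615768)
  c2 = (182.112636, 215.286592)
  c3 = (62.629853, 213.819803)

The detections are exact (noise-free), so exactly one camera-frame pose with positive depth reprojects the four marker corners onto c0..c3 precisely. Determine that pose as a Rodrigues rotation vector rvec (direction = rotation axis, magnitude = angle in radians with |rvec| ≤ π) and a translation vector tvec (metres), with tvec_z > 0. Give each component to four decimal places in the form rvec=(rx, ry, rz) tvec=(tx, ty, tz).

rvec=(-0.2330, 0.2029, 0.0511) tvec=(-0.1707, 0.0279, 0.7389)

Intrinsics K: fx=882.6, fy=505.8, cx=317.3, cy=231.4
Marker side s = 0.109 m; corners in marker frame (Z=0):
  M0 = (-0.0545, +0.0545, 0)
  M1 = (+0.0545, +0.0545, 0)
  M2 = (+0.0545, -0.0545, 0)
  M3 = (-0.0545, -0.0545, 0)
Detected image corners:
  c0 = (44.586689, 285.843677) px
  c1 = (167.583491, 289.615768) px
  c2 = (182.112636, 215.286592) px
  c3 = (62.629853, 213.819803) px
Planar DLT: solve 8×8 A·h = b for H (H[2,2]=1):
  H  [+1080.25096 -184.30113 +113.44376]
  H  [-46.00200 +595.01914 +250.51686]
  H  [-0.27817 -0.30327 +1.00000]
B = K⁻¹H; ‖b₁‖=1.353337, ‖b₂‖=1.353337; λ = 2/(‖b₁‖+‖b₂‖) = 0.738914, sign → tz>0 ⇒ λ=+0.738914
r₁ = λ·B[:,0] = (+0.97828,+0.02683,-0.20554); r₂ = λ·B[:,1] = (-0.07373,+0.97177,-0.22409)
r₃ = r₁×r₂ = (+0.19373,+0.23438,+0.95265); SVD([r₁ r₂ r₃]) → R = UVᵀ:
  R  [+0.97828 -0.07373 +0.19373]
  R  [+0.02683 +0.97177 +0.23438]
  R  [-0.20554 -0.22409 +0.95265]
t = (-0.17067, +0.02793, +0.73891) m
tr R = 2.902702; θ = arccos((tr R − 1)/2) = 0.313206 rad = 17.945°
axis k = ((R−Rᵀ)₃₂, (R−Rᵀ)₁₃, (R−Rᵀ)₂₁) / (2 sinθ) = (-0.744014, +0.647928, +0.163195)
rvec = θ·k = (-0.233029, +0.202935, +0.051113)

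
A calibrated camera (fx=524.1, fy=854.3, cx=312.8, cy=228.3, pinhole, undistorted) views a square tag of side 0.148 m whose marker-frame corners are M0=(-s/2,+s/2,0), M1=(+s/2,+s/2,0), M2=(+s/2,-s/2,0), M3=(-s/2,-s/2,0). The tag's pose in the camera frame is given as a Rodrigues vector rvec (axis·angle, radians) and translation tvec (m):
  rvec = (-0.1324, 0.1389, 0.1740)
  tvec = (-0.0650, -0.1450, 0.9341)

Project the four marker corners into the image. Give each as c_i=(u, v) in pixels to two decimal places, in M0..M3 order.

c0=(228.51, 150.91) c1=(309.23, 171.58) c2=(324.38, 40.20) c3=(244.80, 22.95)

Intrinsics K: fx=524.1, fy=854.3, cx=312.8, cy=228.3
Marker side s = 0.148 m; corners in marker frame (Z=0):
  M0 = (-0.0740, +0.0740, 0)
  M1 = (+0.0740, +0.0740, 0)
  M2 = (+0.0740, -0.0740, 0)
  M3 = (-0.0740, -0.0740, 0)
rvec = (-0.1324, 0.1389, 0.1740), |rvec| = θ = 0.25903 rad = 14.842°
Rodrigues: sinθ=0.25615, 1−cosθ=0.03336; R = I + sinθ·[k]× + (1−cosθ)·[k]×²:
    [+0.97535 -0.18120 +0.12590]
    [+0.16292 +0.97623 +0.14294]
    [-0.14881 -0.11891 +0.98169]
t = (-0.0650, -0.1450, 0.9341) m
M0: Pc = R·M0+t = (-0.15059, -0.08481, +0.93631); u = 524.1·(-0.15059)/0.93631 + 312.8 = 228.5100, v = 854.3·(-0.08481)/0.93631 + 228.3 = 150.9142
M1: Pc = R·M1+t = (-0.00623, -0.06070, +0.91429); u = 524.1·(-0.00623)/0.91429 + 312.8 = 309.2271, v = 854.3·(-0.06070)/0.91429 + 228.3 = 171.5798
M2: Pc = R·M2+t = (+0.02059, -0.20519, +0.93189); u = 524.1·(+0.02059)/0.93189 + 312.8 = 324.3773, v = 854.3·(-0.20519)/0.93189 + 228.3 = 40.1982
M3: Pc = R·M3+t = (-0.12377, -0.22930, +0.95391); u = 524.1·(-0.12377)/0.95391 + 312.8 = 244.7996, v = 854.3·(-0.22930)/0.95391 + 228.3 = 22.9471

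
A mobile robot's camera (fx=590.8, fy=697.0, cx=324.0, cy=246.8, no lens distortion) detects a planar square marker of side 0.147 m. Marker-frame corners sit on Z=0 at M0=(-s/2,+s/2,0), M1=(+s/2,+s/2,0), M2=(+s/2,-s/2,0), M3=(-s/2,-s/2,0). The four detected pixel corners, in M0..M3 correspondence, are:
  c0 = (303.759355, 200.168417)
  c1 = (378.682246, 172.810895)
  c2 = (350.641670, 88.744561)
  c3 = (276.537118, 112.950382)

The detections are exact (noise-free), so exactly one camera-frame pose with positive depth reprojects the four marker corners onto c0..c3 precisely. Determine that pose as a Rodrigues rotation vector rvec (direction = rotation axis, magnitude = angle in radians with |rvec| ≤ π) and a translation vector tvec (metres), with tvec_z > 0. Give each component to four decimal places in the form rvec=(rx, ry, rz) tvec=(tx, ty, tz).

rvec=(-0.2007, -0.1942, -0.3336) tvec=(0.0070, -0.1606, 1.0786)

Intrinsics K: fx=590.8, fy=697.0, cx=324.0, cy=246.8
Marker side s = 0.147 m; corners in marker frame (Z=0):
  M0 = (-0.0735, +0.0735, 0)
  M1 = (+0.0735, +0.0735, 0)
  M2 = (+0.0735, -0.0735, 0)
  M3 = (-0.0735, -0.0735, 0)
Detected image corners:
  c0 = (303.759355, 200.168417) px
  c1 = (378.682246, 172.810895) px
  c2 = (350.641670, 88.744561) px
  c3 = (276.537118, 112.950382) px
Planar DLT: solve 8×8 A·h = b for H (H[2,2]=1):
  H  [+573.97451 +138.66453 +327.81334]
  H  [-145.81855 +560.78481 +142.99999]
  H  [+0.20497 -0.15072 +1.00000]
B = K⁻¹H; ‖b₁‖=0.927087, ‖b₂‖=0.927087; λ = 2/(‖b₁‖+‖b₂‖) = 1.078647, sign → tz>0 ⇒ λ=+1.078647
r₁ = λ·B[:,0] = (+0.92668,-0.30395,+0.22109); r₂ = λ·B[:,1] = (+0.34232,+0.92541,-0.16257)
r₃ = r₁×r₂ = (-0.15519,+0.22634,+0.96161); SVD([r₁ r₂ r₃]) → R = UVᵀ:
  R  [+0.92668 +0.34232 -0.15519]
  R  [-0.30395 +0.92541 +0.22634]
  R  [+0.22109 -0.16257 +0.96161]
t = (+0.00696, -0.16064, +1.07865) m
tr R = 2.813696; θ = arccos((tr R − 1)/2) = 0.435052 rad = 24.927°
axis k = ((R−Rᵀ)₃₂, (R−Rᵀ)₁₃, (R−Rᵀ)₂₁) / (2 sinθ) = (-0.461387, -0.446406, -0.766709)
rvec = θ·k = (-0.200727, -0.194210, -0.333558)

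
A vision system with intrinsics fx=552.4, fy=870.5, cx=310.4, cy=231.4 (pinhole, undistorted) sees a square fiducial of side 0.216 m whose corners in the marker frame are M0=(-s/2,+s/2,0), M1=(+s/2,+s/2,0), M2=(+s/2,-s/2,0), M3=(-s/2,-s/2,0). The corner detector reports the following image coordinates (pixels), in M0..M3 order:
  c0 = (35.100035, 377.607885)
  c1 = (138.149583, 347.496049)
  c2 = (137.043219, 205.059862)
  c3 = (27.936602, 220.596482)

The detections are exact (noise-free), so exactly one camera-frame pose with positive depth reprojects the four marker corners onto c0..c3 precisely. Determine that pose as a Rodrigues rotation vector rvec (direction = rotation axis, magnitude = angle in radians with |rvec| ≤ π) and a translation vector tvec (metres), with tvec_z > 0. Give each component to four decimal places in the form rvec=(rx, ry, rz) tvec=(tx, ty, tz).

rvec=(0.3089, -0.6269, -0.0153) tvec=(-0.4754, 0.0780, 1.1777)

Intrinsics K: fx=552.4, fy=870.5, cx=310.4, cy=231.4
Marker side s = 0.216 m; corners in marker frame (Z=0):
  M0 = (-0.1080, +0.1080, 0)
  M1 = (+0.1080, +0.1080, 0)
  M2 = (+0.1080, -0.1080, 0)
  M3 = (-0.1080, -0.1080, 0)
Detected image corners:
  c0 = (35.100035, 377.607885) px
  c1 = (138.149583, 347.496049) px
  c2 = (137.043219, 205.059862) px
  c3 = (27.936602, 220.596482) px
Planar DLT: solve 8×8 A·h = b for H (H[2,2]=1):
  H  [+532.00153 +39.14817 +87.40797]
  H  [+33.85424 +761.96540 +289.07200]
  H  [+0.48808 +0.24533 +1.00000]
B = K⁻¹H; ‖b₁‖=0.849083, ‖b₂‖=0.849083; λ = 2/(‖b₁‖+‖b₂‖) = 1.177740, sign → tz>0 ⇒ λ=+1.177740
r₁ = λ·B[:,0] = (+0.81125,-0.10700,+0.57483); r₂ = λ·B[:,1] = (-0.07889,+0.95409,+0.28893)
r₃ = r₁×r₂ = (-0.57936,-0.27974,+0.76556); SVD([r₁ r₂ r₃]) → R = UVᵀ:
  R  [+0.81125 -0.07889 -0.57936]
  R  [-0.10700 +0.95409 -0.27974]
  R  [+0.57483 +0.28893 +0.76556]
t = (-0.47543, +0.07803, +1.17774) m
tr R = 2.530902; θ = arccos((tr R − 1)/2) = 0.699054 rad = 40.053°
axis k = ((R−Rᵀ)₃₂, (R−Rᵀ)₁₃, (R−Rᵀ)₂₁) / (2 sinθ) = (+0.441864, -0.896816, -0.021844)
rvec = θ·k = (+0.308887, -0.626923, -0.015270)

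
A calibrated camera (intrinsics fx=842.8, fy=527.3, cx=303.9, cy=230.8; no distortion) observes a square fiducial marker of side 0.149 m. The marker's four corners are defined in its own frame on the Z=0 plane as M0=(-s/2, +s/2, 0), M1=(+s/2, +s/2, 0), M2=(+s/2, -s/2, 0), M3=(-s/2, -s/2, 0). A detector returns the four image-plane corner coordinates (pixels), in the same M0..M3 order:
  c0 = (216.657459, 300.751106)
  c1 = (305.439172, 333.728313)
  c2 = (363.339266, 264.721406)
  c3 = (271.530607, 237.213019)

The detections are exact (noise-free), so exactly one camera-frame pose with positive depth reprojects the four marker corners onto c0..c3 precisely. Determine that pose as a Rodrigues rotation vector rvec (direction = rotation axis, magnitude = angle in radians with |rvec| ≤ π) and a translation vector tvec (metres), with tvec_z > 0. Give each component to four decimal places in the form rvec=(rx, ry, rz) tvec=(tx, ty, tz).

rvec=(-0.2348, 0.5346, 0.4503) tvec=(-0.0202, 0.1048, 1.0530)

Intrinsics K: fx=842.8, fy=527.3, cx=303.9, cy=230.8
Marker side s = 0.149 m; corners in marker frame (Z=0):
  M0 = (-0.0745, +0.0745, 0)
  M1 = (+0.0745, +0.0745, 0)
  M2 = (+0.0745, -0.0745, 0)
  M3 = (-0.0745, -0.0745, 0)
Detected image corners:
  c0 = (216.657459, 300.751106) px
  c1 = (305.439172, 333.728313) px
  c2 = (363.339266, 264.721406) px
  c3 = (271.530607, 237.213019) px
Planar DLT: solve 8×8 A·h = b for H (H[2,2]=1):
  H  [+458.30444 -405.25286 +287.72076]
  H  [+57.69360 +417.36086 +283.29571]
  H  [-0.51090 -0.09406 +1.00000]
B = K⁻¹H; ‖b₁‖=0.949704, ‖b₂‖=0.949704; λ = 2/(‖b₁‖+‖b₂‖) = 1.052960, sign → tz>0 ⇒ λ=+1.052960
r₁ = λ·B[:,0] = (+0.76657,+0.35067,-0.53796); r₂ = λ·B[:,1] = (-0.47059,+0.87677,-0.09904)
r₃ = r₁×r₂ = (+0.43694,+0.32908,+0.83713); SVD([r₁ r₂ r₃]) → R = UVᵀ:
  R  [+0.76657 -0.47059 +0.43694]
  R  [+0.35067 +0.87677 +0.32908]
  R  [-0.53796 -0.09904 +0.83713]
t = (-0.02021, +0.10483, +1.05296) m
tr R = 2.480472; θ = arccos((tr R − 1)/2) = 0.737375 rad = 42.248°
axis k = ((R−Rᵀ)₃₂, (R−Rᵀ)₁₃, (R−Rᵀ)₂₁) / (2 sinθ) = (-0.318379, +0.724998, +0.610747)
rvec = θ·k = (-0.234765, +0.534596, +0.450350)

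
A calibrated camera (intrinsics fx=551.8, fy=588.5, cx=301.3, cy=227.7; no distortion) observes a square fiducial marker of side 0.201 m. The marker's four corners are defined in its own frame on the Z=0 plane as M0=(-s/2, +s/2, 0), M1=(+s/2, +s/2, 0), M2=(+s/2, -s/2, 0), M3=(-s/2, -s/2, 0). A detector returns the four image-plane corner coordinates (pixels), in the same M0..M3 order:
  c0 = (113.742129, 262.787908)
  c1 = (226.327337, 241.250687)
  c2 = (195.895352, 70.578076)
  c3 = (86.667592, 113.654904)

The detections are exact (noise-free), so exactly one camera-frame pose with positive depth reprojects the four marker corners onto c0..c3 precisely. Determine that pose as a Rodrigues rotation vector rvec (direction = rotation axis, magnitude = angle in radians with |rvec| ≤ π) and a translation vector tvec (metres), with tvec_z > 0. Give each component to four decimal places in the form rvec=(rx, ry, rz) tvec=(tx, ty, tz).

rvec=(0.0629, 0.5056, -0.1776) tvec=(-0.1979, -0.0676, 0.7314)

Intrinsics K: fx=551.8, fy=588.5, cx=301.3, cy=227.7
Marker side s = 0.201 m; corners in marker frame (Z=0):
  M0 = (-0.1005, +0.1005, 0)
  M1 = (+0.1005, +0.1005, 0)
  M2 = (+0.1005, -0.1005, 0)
  M3 = (-0.1005, -0.1005, 0)
Detected image corners:
  c0 = (113.742129, 262.787908) px
  c1 = (226.327337, 241.250687) px
  c2 = (195.895352, 70.578076) px
  c3 = (86.667592, 113.654904) px
Planar DLT: solve 8×8 A·h = b for H (H[2,2]=1):
  H  [+448.16584 +145.91425 +151.97972]
  H  [-275.16372 +795.73421 +173.32530]
  H  [-0.66573 +0.02198 +1.00000]
B = K⁻¹H; ‖b₁‖=1.367317, ‖b₂‖=1.367317; λ = 2/(‖b₁‖+‖b₂‖) = 0.731359, sign → tz>0 ⇒ λ=+0.731359
r₁ = λ·B[:,0] = (+0.85986,-0.15358,-0.48689); r₂ = λ·B[:,1] = (+0.18462,+0.98268,+0.01608)
r₃ = r₁×r₂ = (+0.47598,-0.10371,+0.87332); SVD([r₁ r₂ r₃]) → R = UVᵀ:
  R  [+0.85986 +0.18462 +0.47598]
  R  [-0.15358 +0.98268 -0.10371]
  R  [-0.48689 +0.01608 +0.87332]
t = (-0.19791, -0.06757, +0.73136) m
tr R = 2.715854; θ = arccos((tr R − 1)/2) = 0.539576 rad = 30.915°
axis k = ((R−Rᵀ)₃₂, (R−Rᵀ)₁₃, (R−Rᵀ)₂₁) / (2 sinθ) = (+0.116580, +0.937062, -0.329127)
rvec = θ·k = (+0.062903, +0.505616, -0.177589)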